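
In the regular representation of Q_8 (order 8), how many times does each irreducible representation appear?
Each irreducible V_i of dimension d_i appears with multiplicity d_i, i.e. rho_reg = (direct sum over all irreducibles V_i) d_i V_i. The irreducible dimensions for Q_8 are 1, 1, 1, 1, 2: 4 irreducibles of dimension 1, each with multiplicity 1; 1 irreducible of dimension 2, with multiplicity 2. Total dimension 4*1*1 + 1*2*2 = 8 = |G|.

Working: General theorem: in the regular representation of a finite group G, each irreducible appears with multiplicity equal to its dimension. Check: dim(rho_reg) = sum d_i^2 = 1 + 1 + 1 + 1 + 4 = 8 = |G|.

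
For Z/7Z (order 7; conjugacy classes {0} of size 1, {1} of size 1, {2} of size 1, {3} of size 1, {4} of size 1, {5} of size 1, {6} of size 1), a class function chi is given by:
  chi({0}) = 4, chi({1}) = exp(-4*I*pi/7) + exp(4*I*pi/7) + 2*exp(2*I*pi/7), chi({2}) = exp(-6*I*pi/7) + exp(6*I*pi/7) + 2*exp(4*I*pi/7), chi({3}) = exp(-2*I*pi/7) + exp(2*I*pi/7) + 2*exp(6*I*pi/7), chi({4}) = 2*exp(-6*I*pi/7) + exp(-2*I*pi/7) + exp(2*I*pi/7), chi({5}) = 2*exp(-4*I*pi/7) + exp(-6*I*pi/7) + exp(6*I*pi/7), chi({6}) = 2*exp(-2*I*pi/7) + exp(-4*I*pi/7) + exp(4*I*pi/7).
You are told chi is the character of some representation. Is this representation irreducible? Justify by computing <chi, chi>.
Not irreducible (reducible): <chi, chi> = 6 > 1.

Proof sketch: <chi, chi> = (1/|G|) sum_C |C| * |chi(C)|^2 = (1/7)[1*|4|^2 + 1*|exp(-4*I*pi/7) + exp(4*I*pi/7) + 2*exp(2*I*pi/7)|^2 + 1*|exp(-6*I*pi/7) + exp(6*I*pi/7) + 2*exp(4*I*pi/7)|^2 + 1*|exp(-2*I*pi/7) + exp(2*I*pi/7) + 2*exp(6*I*pi/7)|^2 + 1*|2*exp(-6*I*pi/7) + exp(-2*I*pi/7) + exp(2*I*pi/7)|^2 + 1*|2*exp(-4*I*pi/7) + exp(-6*I*pi/7) + exp(6*I*pi/7)|^2 + 1*|2*exp(-2*I*pi/7) + exp(-4*I*pi/7) + exp(4*I*pi/7)|^2]
  = (1/7)[(16) + (6 + 2*exp(-2*I*pi/7) + 3*exp(-6*I*pi/7) + 3*exp(6*I*pi/7) + 2*exp(2*I*pi/7)) + (6 + 3*exp(-2*I*pi/7) + 2*exp(-4*I*pi/7) + 2*exp(4*I*pi/7) + 3*exp(2*I*pi/7)) + (6 + 3*exp(-4*I*pi/7) + 2*exp(-6*I*pi/7) + 2*exp(6*I*pi/7) + 3*exp(4*I*pi/7)) + (6 + 3*exp(-4*I*pi/7) + 2*exp(-6*I*pi/7) + 2*exp(6*I*pi/7) + 3*exp(4*I*pi/7)) + (6 + 3*exp(-2*I*pi/7) + 2*exp(-4*I*pi/7) + 2*exp(4*I*pi/7) + 3*exp(2*I*pi/7)) + (6 + 2*exp(-2*I*pi/7) + 3*exp(-6*I*pi/7) + 3*exp(6*I*pi/7) + 2*exp(2*I*pi/7))] = 42/7 = 6.
(Exp terms are combined using exp(i*s)*conj(exp(i*t)) = exp(i*(s-t)), and sums of them are collapsed using the identity that for every m > 1 the m distinct m-th roots of unity sum to 0, e.g. 1 + exp(2*I*pi/3) + exp(-2*I*pi/3) = 0.)
A character is irreducible iff <chi, chi> = 1, so this representation is reducible.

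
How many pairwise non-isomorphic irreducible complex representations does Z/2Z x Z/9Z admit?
18

Why: The number of irreducible complex representations of a finite group equals its number of conjugacy classes. Z/2Z x Z/9Z is abelian of order 18, so every element is its own conjugacy class: 18 classes, so Z/2Z x Z/9Z (order 18) has exactly 18 irreducible complex representations.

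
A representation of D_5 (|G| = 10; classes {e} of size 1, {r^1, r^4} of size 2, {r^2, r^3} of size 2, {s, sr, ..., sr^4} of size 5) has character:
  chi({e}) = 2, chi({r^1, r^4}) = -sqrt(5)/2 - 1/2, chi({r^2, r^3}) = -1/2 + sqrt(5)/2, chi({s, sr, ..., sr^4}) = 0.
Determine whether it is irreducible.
Irreducible: <chi, chi> = 1.

Why: <chi, chi> = (1/|G|) sum_C |C| * |chi(C)|^2 = (1/10)[1*|2|^2 + 2*|-sqrt(5)/2 - 1/2|^2 + 2*|-1/2 + sqrt(5)/2|^2 + 5*|0|^2]
  = (1/10)[(4) + (sqrt(5) + 3) + (3 - sqrt(5)) + (0)] = 10/10 = 1.
A character is irreducible iff <chi, chi> = 1, so this representation is irreducible.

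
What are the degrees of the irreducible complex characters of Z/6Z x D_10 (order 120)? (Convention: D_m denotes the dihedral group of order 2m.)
Dimensions: 1, 1, 1, 1, 1, 1, 1, 1, 1, 1, 1, 1, 1, 1, 1, 1, 1, 1, 1, 1, 1, 1, 1, 1, 2, 2, 2, 2, 2, 2, 2, 2, 2, 2, 2, 2, 2, 2, 2, 2, 2, 2, 2, 2, 2, 2, 2, 2

Argument: There are 48 irreducibles (= number of conjugacy classes). Their dimensions d_i satisfy sum d_i^2 = |G| = 120: 1 + 1 + 1 + 1 + 1 + 1 + 1 + 1 + 1 + 1 + 1 + 1 + 1 + 1 + 1 + 1 + 1 + 1 + 1 + 1 + 1 + 1 + 1 + 1 + 4 + 4 + 4 + 4 + 4 + 4 + 4 + 4 + 4 + 4 + 4 + 4 + 4 + 4 + 4 + 4 + 4 + 4 + 4 + 4 + 4 + 4 + 4 + 4 = 120. (For the product with Z/6Z: each of the 6 1-dim characters of Z/6Z tensors with each irrep of D_10, giving 6 copies of each D_10-dimension.)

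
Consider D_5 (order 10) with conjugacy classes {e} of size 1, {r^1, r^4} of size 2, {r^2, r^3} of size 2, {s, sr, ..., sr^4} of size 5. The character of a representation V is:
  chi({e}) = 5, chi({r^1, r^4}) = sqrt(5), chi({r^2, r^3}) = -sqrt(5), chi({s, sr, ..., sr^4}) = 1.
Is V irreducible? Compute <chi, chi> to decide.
Not irreducible (reducible): <chi, chi> = 5 > 1.

Explanation: <chi, chi> = (1/|G|) sum_C |C| * |chi(C)|^2 = (1/10)[1*|5|^2 + 2*|sqrt(5)|^2 + 2*|-sqrt(5)|^2 + 5*|1|^2]
  = (1/10)[(25) + (10) + (10) + (5)] = 50/10 = 5.
A character is irreducible iff <chi, chi> = 1, so this representation is reducible.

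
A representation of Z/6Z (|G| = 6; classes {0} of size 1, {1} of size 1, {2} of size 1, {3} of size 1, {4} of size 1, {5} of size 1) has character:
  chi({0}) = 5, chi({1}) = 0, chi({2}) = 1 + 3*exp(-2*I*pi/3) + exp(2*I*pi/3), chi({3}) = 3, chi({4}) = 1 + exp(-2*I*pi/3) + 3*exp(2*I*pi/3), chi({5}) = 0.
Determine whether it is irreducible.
Not irreducible (reducible): <chi, chi> = 7 > 1.

Details: <chi, chi> = (1/|G|) sum_C |C| * |chi(C)|^2 = (1/6)[1*|5|^2 + 1*|0|^2 + 1*|1 + 3*exp(-2*I*pi/3) + exp(2*I*pi/3)|^2 + 1*|3|^2 + 1*|1 + exp(-2*I*pi/3) + 3*exp(2*I*pi/3)|^2 + 1*|0|^2]
  = (1/6)[(25) + (0) + (4) + (9) + (4) + (0)] = 42/6 = 7.
(Exp terms are combined using exp(i*s)*conj(exp(i*t)) = exp(i*(s-t)), and sums of them are collapsed using the identity that for every m > 1 the m distinct m-th roots of unity sum to 0, e.g. 1 + exp(2*I*pi/3) + exp(-2*I*pi/3) = 0.)
A character is irreducible iff <chi, chi> = 1, so this representation is reducible.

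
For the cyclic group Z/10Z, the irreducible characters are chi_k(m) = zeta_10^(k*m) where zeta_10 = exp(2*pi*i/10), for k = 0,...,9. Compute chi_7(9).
chi_7(9) = zeta_10^63 = exp(3*I*pi/5)

Proof sketch: chi_7(9) = zeta_10^(7*9) = zeta_10^63. Since zeta_10^10 = 1, this equals zeta_10^3 = exp(2*pi*i*3/10) = exp(3*I*pi/5).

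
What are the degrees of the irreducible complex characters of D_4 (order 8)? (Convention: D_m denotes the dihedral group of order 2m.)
Dimensions: 1, 1, 1, 1, 2

Proof sketch: There are 5 irreducibles (= number of conjugacy classes). Their dimensions d_i satisfy sum d_i^2 = |G| = 8: 1 + 1 + 1 + 1 + 4 = 8.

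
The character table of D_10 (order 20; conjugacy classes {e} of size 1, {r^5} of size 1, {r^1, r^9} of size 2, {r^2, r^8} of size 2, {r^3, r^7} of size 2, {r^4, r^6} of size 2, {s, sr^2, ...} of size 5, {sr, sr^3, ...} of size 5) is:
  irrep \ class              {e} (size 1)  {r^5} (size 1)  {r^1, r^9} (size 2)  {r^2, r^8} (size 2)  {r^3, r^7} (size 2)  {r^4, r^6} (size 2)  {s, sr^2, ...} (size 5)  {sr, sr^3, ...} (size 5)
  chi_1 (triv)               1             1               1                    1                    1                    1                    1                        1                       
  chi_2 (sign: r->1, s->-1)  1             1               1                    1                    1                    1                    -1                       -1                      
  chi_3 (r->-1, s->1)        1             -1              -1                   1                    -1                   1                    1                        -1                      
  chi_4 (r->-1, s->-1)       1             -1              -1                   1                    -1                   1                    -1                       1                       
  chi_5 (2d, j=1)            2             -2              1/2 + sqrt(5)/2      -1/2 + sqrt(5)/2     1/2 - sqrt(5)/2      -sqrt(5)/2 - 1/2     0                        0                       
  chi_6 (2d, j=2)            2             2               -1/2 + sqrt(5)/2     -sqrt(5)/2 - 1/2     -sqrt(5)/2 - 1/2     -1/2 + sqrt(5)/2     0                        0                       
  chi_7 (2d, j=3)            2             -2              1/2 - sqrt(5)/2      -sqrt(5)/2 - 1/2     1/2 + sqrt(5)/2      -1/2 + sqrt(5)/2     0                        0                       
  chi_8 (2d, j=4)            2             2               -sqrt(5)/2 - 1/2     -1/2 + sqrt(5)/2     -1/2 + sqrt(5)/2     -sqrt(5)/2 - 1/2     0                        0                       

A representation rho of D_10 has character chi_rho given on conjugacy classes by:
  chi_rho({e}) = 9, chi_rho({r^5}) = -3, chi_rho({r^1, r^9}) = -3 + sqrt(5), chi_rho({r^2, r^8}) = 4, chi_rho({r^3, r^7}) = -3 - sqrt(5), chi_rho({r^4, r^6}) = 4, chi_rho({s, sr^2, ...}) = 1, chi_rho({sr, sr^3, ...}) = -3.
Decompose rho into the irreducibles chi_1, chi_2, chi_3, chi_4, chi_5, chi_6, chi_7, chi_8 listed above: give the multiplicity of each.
Multiplicities: chi_1: 0, chi_2: 1, chi_3: 3, chi_4: 1, chi_5: 1, chi_6: 1, chi_7: 0, chi_8: 0.

Derivation: Use <chi_rho, chi> = (1/|G|) sum_C |C| * chi_rho(C) * conj(chi(C)) with |G| = 20 for each irreducible chi in the table:
  <chi_rho, chi_1> = (1/20)[1*(9)*conj(1) + 1*(-3)*conj(1) + 2*(-3 + sqrt(5))*conj(1) + 2*(4)*conj(1) + 2*(-3 - sqrt(5))*conj(1) + 2*(4)*conj(1) + 5*(1)*conj(1) + 5*(-3)*conj(1)]
      = (1/20)[(9) + (-3) + (-6 + 2*sqrt(5)) + (8) + (-6 - 2*sqrt(5)) + (8) + (5) + (-15)] = 0/20 = 0
  <chi_rho, chi_2> = (1/20)[1*(9)*conj(1) + 1*(-3)*conj(1) + 2*(-3 + sqrt(5))*conj(1) + 2*(4)*conj(1) + 2*(-3 - sqrt(5))*conj(1) + 2*(4)*conj(1) + 5*(1)*conj(-1) + 5*(-3)*conj(-1)]
      = (1/20)[(9) + (-3) + (-6 + 2*sqrt(5)) + (8) + (-6 - 2*sqrt(5)) + (8) + (-5) + (15)] = 20/20 = 1
  <chi_rho, chi_3> = (1/20)[1*(9)*conj(1) + 1*(-3)*conj(-1) + 2*(-3 + sqrt(5))*conj(-1) + 2*(4)*conj(1) + 2*(-3 - sqrt(5))*conj(-1) + 2*(4)*conj(1) + 5*(1)*conj(1) + 5*(-3)*conj(-1)]
      = (1/20)[(9) + (3) + (6 - 2*sqrt(5)) + (8) + (2*sqrt(5) + 6) + (8) + (5) + (15)] = 60/20 = 3
  <chi_rho, chi_4> = (1/20)[1*(9)*conj(1) + 1*(-3)*conj(-1) + 2*(-3 + sqrt(5))*conj(-1) + 2*(4)*conj(1) + 2*(-3 - sqrt(5))*conj(-1) + 2*(4)*conj(1) + 5*(1)*conj(-1) + 5*(-3)*conj(1)]
      = (1/20)[(9) + (3) + (6 - 2*sqrt(5)) + (8) + (2*sqrt(5) + 6) + (8) + (-5) + (-15)] = 20/20 = 1
  <chi_rho, chi_5> = (1/20)[1*(9)*conj(2) + 1*(-3)*conj(-2) + 2*(-3 + sqrt(5))*conj(1/2 + sqrt(5)/2) + 2*(4)*conj(-1/2 + sqrt(5)/2) + 2*(-3 - sqrt(5))*conj(1/2 - sqrt(5)/2) + 2*(4)*conj(-sqrt(5)/2 - 1/2) + 5*(1)*conj(0) + 5*(-3)*conj(0)]
      = (1/20)[(18) + (6) + (2 - 2*sqrt(5)) + (-4 + 4*sqrt(5)) + (2 + 2*sqrt(5)) + (-4*sqrt(5) - 4) + (0) + (0)] = 20/20 = 1
  <chi_rho, chi_6> = (1/20)[1*(9)*conj(2) + 1*(-3)*conj(2) + 2*(-3 + sqrt(5))*conj(-1/2 + sqrt(5)/2) + 2*(4)*conj(-sqrt(5)/2 - 1/2) + 2*(-3 - sqrt(5))*conj(-sqrt(5)/2 - 1/2) + 2*(4)*conj(-1/2 + sqrt(5)/2) + 5*(1)*conj(0) + 5*(-3)*conj(0)]
      = (1/20)[(18) + (-6) + (8 - 4*sqrt(5)) + (-4*sqrt(5) - 4) + (8 + 4*sqrt(5)) + (-4 + 4*sqrt(5)) + (0) + (0)] = 20/20 = 1
  <chi_rho, chi_7> = (1/20)[1*(9)*conj(2) + 1*(-3)*conj(-2) + 2*(-3 + sqrt(5))*conj(1/2 - sqrt(5)/2) + 2*(4)*conj(-sqrt(5)/2 - 1/2) + 2*(-3 - sqrt(5))*conj(1/2 + sqrt(5)/2) + 2*(4)*conj(-1/2 + sqrt(5)/2) + 5*(1)*conj(0) + 5*(-3)*conj(0)]
      = (1/20)[(18) + (6) + (-8 + 4*sqrt(5)) + (-4*sqrt(5) - 4) + (-4*sqrt(5) - 8) + (-4 + 4*sqrt(5)) + (0) + (0)] = 0/20 = 0
  <chi_rho, chi_8> = (1/20)[1*(9)*conj(2) + 1*(-3)*conj(2) + 2*(-3 + sqrt(5))*conj(-sqrt(5)/2 - 1/2) + 2*(4)*conj(-1/2 + sqrt(5)/2) + 2*(-3 - sqrt(5))*conj(-1/2 + sqrt(5)/2) + 2*(4)*conj(-sqrt(5)/2 - 1/2) + 5*(1)*conj(0) + 5*(-3)*conj(0)]
      = (1/20)[(18) + (-6) + (-2 + 2*sqrt(5)) + (-4 + 4*sqrt(5)) + (-2*sqrt(5) - 2) + (-4*sqrt(5) - 4) + (0) + (0)] = 0/20 = 0
Dimension check: dim(rho) = sum (mult * dim) = 0*1 + 1*1 + 3*1 + 1*1 + 1*2 + 1*2 + 0*2 + 0*2 = 9 = chi_rho(e) = 9.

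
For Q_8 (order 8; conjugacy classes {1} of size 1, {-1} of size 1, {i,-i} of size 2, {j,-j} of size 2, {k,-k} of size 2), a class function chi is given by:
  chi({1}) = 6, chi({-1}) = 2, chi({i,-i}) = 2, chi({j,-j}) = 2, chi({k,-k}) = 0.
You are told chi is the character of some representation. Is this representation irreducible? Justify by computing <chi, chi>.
Not irreducible (reducible): <chi, chi> = 7 > 1.

Justification: <chi, chi> = (1/|G|) sum_C |C| * |chi(C)|^2 = (1/8)[1*|6|^2 + 1*|2|^2 + 2*|2|^2 + 2*|2|^2 + 2*|0|^2]
  = (1/8)[(36) + (4) + (8) + (8) + (0)] = 56/8 = 7.
A character is irreducible iff <chi, chi> = 1, so this representation is reducible.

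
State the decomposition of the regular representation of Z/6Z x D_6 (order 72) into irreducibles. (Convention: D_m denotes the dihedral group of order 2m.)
Each irreducible V_i of dimension d_i appears with multiplicity d_i, i.e. rho_reg = (direct sum over all irreducibles V_i) d_i V_i. The irreducible dimensions for Z/6Z x D_6 are 1, 1, 1, 1, 1, 1, 1, 1, 1, 1, 1, 1, 1, 1, 1, 1, 1, 1, 1, 1, 1, 1, 1, 1, 2, 2, 2, 2, 2, 2, 2, 2, 2, 2, 2, 2: 24 irreducibles of dimension 1, each with multiplicity 1; 12 irreducibles of dimension 2, each with multiplicity 2. Total dimension 24*1*1 + 12*2*2 = 72 = |G|.

Details: General theorem: in the regular representation of a finite group G, each irreducible appears with multiplicity equal to its dimension. Check: dim(rho_reg) = sum d_i^2 = 1 + 1 + 1 + 1 + 1 + 1 + 1 + 1 + 1 + 1 + 1 + 1 + 1 + 1 + 1 + 1 + 1 + 1 + 1 + 1 + 1 + 1 + 1 + 1 + 4 + 4 + 4 + 4 + 4 + 4 + 4 + 4 + 4 + 4 + 4 + 4 = 72 = |G|.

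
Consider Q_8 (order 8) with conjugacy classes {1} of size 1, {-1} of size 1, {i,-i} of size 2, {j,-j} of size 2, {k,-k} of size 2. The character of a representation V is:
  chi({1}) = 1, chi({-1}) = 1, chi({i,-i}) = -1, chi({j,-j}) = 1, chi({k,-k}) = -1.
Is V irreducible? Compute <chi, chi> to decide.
Irreducible: <chi, chi> = 1.

<chi, chi> = (1/|G|) sum_C |C| * |chi(C)|^2 = (1/8)[1*|1|^2 + 1*|1|^2 + 2*|-1|^2 + 2*|1|^2 + 2*|-1|^2]
  = (1/8)[(1) + (1) + (2) + (2) + (2)] = 8/8 = 1.
A character is irreducible iff <chi, chi> = 1, so this representation is irreducible.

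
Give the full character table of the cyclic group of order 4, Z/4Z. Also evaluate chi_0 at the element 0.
Character table of Z/4Z (irreps indexed chi_0,...,chi_3 with chi_k(m) = zeta_4^(k*m), zeta_4 = exp(2*pi*i/4)):
  irrep \ class  {0} (size 1)  {1} (size 1)  {2} (size 1)  {3} (size 1)
  chi_0          1             1             1             1           
  chi_1          1             I             -1            -I          
  chi_2          1             -1            1             -1          
  chi_3          1             -I            -1            I           

Spot check: chi_0(0) = zeta_4^(0*0) = zeta_4^0 = 1.

Why: Z/4Z is abelian, so all 4 irreducible complex representations are 1-dimensional. They are given by chi_k(m) = zeta_4^(k*m) for k = 0,...,3. Row orthogonality: sum_m chi_k(m) conj(chi_l(m)) = 4 * [k = l].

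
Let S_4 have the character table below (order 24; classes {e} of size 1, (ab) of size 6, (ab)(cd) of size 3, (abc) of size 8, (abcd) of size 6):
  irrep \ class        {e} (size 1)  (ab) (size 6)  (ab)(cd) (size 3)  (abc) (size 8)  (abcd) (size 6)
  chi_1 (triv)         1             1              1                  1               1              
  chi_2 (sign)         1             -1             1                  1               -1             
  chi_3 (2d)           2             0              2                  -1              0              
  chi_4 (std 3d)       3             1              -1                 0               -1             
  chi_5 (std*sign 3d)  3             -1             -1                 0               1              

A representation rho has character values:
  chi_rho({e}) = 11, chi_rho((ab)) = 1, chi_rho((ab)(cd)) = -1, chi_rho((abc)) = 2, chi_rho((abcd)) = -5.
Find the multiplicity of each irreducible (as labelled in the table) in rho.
Multiplicities: chi_1: 0, chi_2: 2, chi_3: 0, chi_4: 3, chi_5: 0.

Why: Use <chi_rho, chi> = (1/|G|) sum_C |C| * chi_rho(C) * conj(chi(C)) with |G| = 24 for each irreducible chi in the table:
  <chi_rho, chi_1> = (1/24)[1*(11)*conj(1) + 6*(1)*conj(1) + 3*(-1)*conj(1) + 8*(2)*conj(1) + 6*(-5)*conj(1)]
      = (1/24)[(11) + (6) + (-3) + (16) + (-30)] = 0/24 = 0
  <chi_rho, chi_2> = (1/24)[1*(11)*conj(1) + 6*(1)*conj(-1) + 3*(-1)*conj(1) + 8*(2)*conj(1) + 6*(-5)*conj(-1)]
      = (1/24)[(11) + (-6) + (-3) + (16) + (30)] = 48/24 = 2
  <chi_rho, chi_3> = (1/24)[1*(11)*conj(2) + 6*(1)*conj(0) + 3*(-1)*conj(2) + 8*(2)*conj(-1) + 6*(-5)*conj(0)]
      = (1/24)[(22) + (0) + (-6) + (-16) + (0)] = 0/24 = 0
  <chi_rho, chi_4> = (1/24)[1*(11)*conj(3) + 6*(1)*conj(1) + 3*(-1)*conj(-1) + 8*(2)*conj(0) + 6*(-5)*conj(-1)]
      = (1/24)[(33) + (6) + (3) + (0) + (30)] = 72/24 = 3
  <chi_rho, chi_5> = (1/24)[1*(11)*conj(3) + 6*(1)*conj(-1) + 3*(-1)*conj(-1) + 8*(2)*conj(0) + 6*(-5)*conj(1)]
      = (1/24)[(33) + (-6) + (3) + (0) + (-30)] = 0/24 = 0
Dimension check: dim(rho) = sum (mult * dim) = 0*1 + 2*1 + 0*2 + 3*3 + 0*3 = 11 = chi_rho(e) = 11.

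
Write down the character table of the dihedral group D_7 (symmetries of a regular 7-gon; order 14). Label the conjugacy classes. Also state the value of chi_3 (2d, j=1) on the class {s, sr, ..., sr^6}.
Conjugacy classes: {e} of size 1, {r^1, r^6} of size 2, {r^2, r^5} of size 2, {r^3, r^4} of size 2, {s, sr, ..., sr^6} of size 7.
Character table:
  irrep \ class              {e} (size 1)  {r^1, r^6} (size 2)  {r^2, r^5} (size 2)  {r^3, r^4} (size 2)  {s, sr, ..., sr^6} (size 7)
  chi_1 (triv)               1             1                    1                    1                    1                          
  chi_2 (sign: r->1, s->-1)  1             1                    1                    1                    -1                         
  chi_3 (2d, j=1)            2             2*cos(2*pi/7)        -2*cos(3*pi/7)       -2*cos(pi/7)         0                          
  chi_4 (2d, j=2)            2             -2*cos(3*pi/7)       -2*cos(pi/7)         2*cos(2*pi/7)        0                          
  chi_5 (2d, j=3)            2             -2*cos(pi/7)         2*cos(2*pi/7)        -2*cos(3*pi/7)       0                          

Spot check: chi_3 (2d, j=1) on {s, sr, ..., sr^6} = 0.

Justification: D_7 has order 2*7 = 14 with 5 conjugacy classes, hence 5 irreducibles. Sum of squared dims 1 + 1 + 4 + 4 + 4 = 14 = |G|. Linear characters come from the abelianisation; the 2-dimensional irreps have character r^k -> 2*cos(2*pi*j*k/7), reflections -> 0.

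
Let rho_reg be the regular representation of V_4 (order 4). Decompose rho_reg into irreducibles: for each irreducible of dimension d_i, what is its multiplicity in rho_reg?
Each irreducible V_i of dimension d_i appears with multiplicity d_i, i.e. rho_reg = (direct sum over all irreducibles V_i) d_i V_i. The irreducible dimensions for V_4 are 1, 1, 1, 1: 4 irreducibles of dimension 1, each with multiplicity 1. Total dimension 4*1*1 = 4 = |G|.

Argument: General theorem: in the regular representation of a finite group G, each irreducible appears with multiplicity equal to its dimension. Check: dim(rho_reg) = sum d_i^2 = 1 + 1 + 1 + 1 = 4 = |G|.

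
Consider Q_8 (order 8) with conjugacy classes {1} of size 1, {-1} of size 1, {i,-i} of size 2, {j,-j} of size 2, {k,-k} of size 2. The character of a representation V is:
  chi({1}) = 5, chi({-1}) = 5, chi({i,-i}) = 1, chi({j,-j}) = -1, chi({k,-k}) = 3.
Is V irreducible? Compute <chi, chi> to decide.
Not irreducible (reducible): <chi, chi> = 9 > 1.

Argument: <chi, chi> = (1/|G|) sum_C |C| * |chi(C)|^2 = (1/8)[1*|5|^2 + 1*|5|^2 + 2*|1|^2 + 2*|-1|^2 + 2*|3|^2]
  = (1/8)[(25) + (25) + (2) + (2) + (18)] = 72/8 = 9.
A character is irreducible iff <chi, chi> = 1, so this representation is reducible.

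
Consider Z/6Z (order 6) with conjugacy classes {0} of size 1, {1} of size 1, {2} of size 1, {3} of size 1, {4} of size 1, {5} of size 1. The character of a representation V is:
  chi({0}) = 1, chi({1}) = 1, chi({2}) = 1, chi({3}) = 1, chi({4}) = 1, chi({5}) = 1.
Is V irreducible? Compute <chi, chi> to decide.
Irreducible: <chi, chi> = 1.

Working: <chi, chi> = (1/|G|) sum_C |C| * |chi(C)|^2 = (1/6)[1*|1|^2 + 1*|1|^2 + 1*|1|^2 + 1*|1|^2 + 1*|1|^2 + 1*|1|^2]
  = (1/6)[(1) + (1) + (1) + (1) + (1) + (1)] = 6/6 = 1.
(Exp terms are combined using exp(i*s)*conj(exp(i*t)) = exp(i*(s-t)), and sums of them are collapsed using the identity that for every m > 1 the m distinct m-th roots of unity sum to 0, e.g. 1 + exp(2*I*pi/3) + exp(-2*I*pi/3) = 0.)
A character is irreducible iff <chi, chi> = 1, so this representation is irreducible.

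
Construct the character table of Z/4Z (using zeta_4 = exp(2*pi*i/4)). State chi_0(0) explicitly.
Character table of Z/4Z (irreps indexed chi_0,...,chi_3 with chi_k(m) = zeta_4^(k*m), zeta_4 = exp(2*pi*i/4)):
  irrep \ class  {0} (size 1)  {1} (size 1)  {2} (size 1)  {3} (size 1)
  chi_0          1             1             1             1           
  chi_1          1             I             -1            -I          
  chi_2          1             -1            1             -1          
  chi_3          1             -I            -1            I           

Spot check: chi_0(0) = zeta_4^(0*0) = zeta_4^0 = 1.

Z/4Z is abelian, so all 4 irreducible complex representations are 1-dimensional. They are given by chi_k(m) = zeta_4^(k*m) for k = 0,...,3. Row orthogonality: sum_m chi_k(m) conj(chi_l(m)) = 4 * [k = l].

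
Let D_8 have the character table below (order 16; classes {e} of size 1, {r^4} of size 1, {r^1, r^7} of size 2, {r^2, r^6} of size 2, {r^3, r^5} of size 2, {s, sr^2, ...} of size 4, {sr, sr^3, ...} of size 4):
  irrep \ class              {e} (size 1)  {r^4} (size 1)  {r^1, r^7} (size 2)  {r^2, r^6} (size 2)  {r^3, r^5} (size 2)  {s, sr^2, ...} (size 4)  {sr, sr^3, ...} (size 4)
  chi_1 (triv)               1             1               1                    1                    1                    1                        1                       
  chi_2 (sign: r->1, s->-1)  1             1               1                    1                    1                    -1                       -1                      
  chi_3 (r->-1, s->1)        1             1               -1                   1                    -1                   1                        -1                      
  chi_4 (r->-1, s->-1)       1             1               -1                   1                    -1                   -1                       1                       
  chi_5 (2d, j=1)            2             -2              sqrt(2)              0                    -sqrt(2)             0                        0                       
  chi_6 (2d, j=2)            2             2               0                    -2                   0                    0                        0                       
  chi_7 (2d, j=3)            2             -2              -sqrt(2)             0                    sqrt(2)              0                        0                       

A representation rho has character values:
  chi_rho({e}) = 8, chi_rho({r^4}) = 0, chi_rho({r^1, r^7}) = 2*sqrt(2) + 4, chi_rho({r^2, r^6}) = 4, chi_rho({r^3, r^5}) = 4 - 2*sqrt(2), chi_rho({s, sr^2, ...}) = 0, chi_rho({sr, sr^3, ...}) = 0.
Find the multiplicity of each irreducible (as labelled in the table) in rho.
Multiplicities: chi_1: 2, chi_2: 2, chi_3: 0, chi_4: 0, chi_5: 2, chi_6: 0, chi_7: 0.

Reasoning: Use <chi_rho, chi> = (1/|G|) sum_C |C| * chi_rho(C) * conj(chi(C)) with |G| = 16 for each irreducible chi in the table:
  <chi_rho, chi_1> = (1/16)[1*(8)*conj(1) + 1*(0)*conj(1) + 2*(2*sqrt(2) + 4)*conj(1) + 2*(4)*conj(1) + 2*(4 - 2*sqrt(2))*conj(1) + 4*(0)*conj(1) + 4*(0)*conj(1)]
      = (1/16)[(8) + (0) + (4*sqrt(2) + 8) + (8) + (8 - 4*sqrt(2)) + (0) + (0)] = 32/16 = 2
  <chi_rho, chi_2> = (1/16)[1*(8)*conj(1) + 1*(0)*conj(1) + 2*(2*sqrt(2) + 4)*conj(1) + 2*(4)*conj(1) + 2*(4 - 2*sqrt(2))*conj(1) + 4*(0)*conj(-1) + 4*(0)*conj(-1)]
      = (1/16)[(8) + (0) + (4*sqrt(2) + 8) + (8) + (8 - 4*sqrt(2)) + (0) + (0)] = 32/16 = 2
  <chi_rho, chi_3> = (1/16)[1*(8)*conj(1) + 1*(0)*conj(1) + 2*(2*sqrt(2) + 4)*conj(-1) + 2*(4)*conj(1) + 2*(4 - 2*sqrt(2))*conj(-1) + 4*(0)*conj(1) + 4*(0)*conj(-1)]
      = (1/16)[(8) + (0) + (-8 - 4*sqrt(2)) + (8) + (-8 + 4*sqrt(2)) + (0) + (0)] = 0/16 = 0
  <chi_rho, chi_4> = (1/16)[1*(8)*conj(1) + 1*(0)*conj(1) + 2*(2*sqrt(2) + 4)*conj(-1) + 2*(4)*conj(1) + 2*(4 - 2*sqrt(2))*conj(-1) + 4*(0)*conj(-1) + 4*(0)*conj(1)]
      = (1/16)[(8) + (0) + (-8 - 4*sqrt(2)) + (8) + (-8 + 4*sqrt(2)) + (0) + (0)] = 0/16 = 0
  <chi_rho, chi_5> = (1/16)[1*(8)*conj(2) + 1*(0)*conj(-2) + 2*(2*sqrt(2) + 4)*conj(sqrt(2)) + 2*(4)*conj(0) + 2*(4 - 2*sqrt(2))*conj(-sqrt(2)) + 4*(0)*conj(0) + 4*(0)*conj(0)]
      = (1/16)[(16) + (0) + (8 + 8*sqrt(2)) + (0) + (8 - 8*sqrt(2)) + (0) + (0)] = 32/16 = 2
  <chi_rho, chi_6> = (1/16)[1*(8)*conj(2) + 1*(0)*conj(2) + 2*(2*sqrt(2) + 4)*conj(0) + 2*(4)*conj(-2) + 2*(4 - 2*sqrt(2))*conj(0) + 4*(0)*conj(0) + 4*(0)*conj(0)]
      = (1/16)[(16) + (0) + (0) + (-16) + (0) + (0) + (0)] = 0/16 = 0
  <chi_rho, chi_7> = (1/16)[1*(8)*conj(2) + 1*(0)*conj(-2) + 2*(2*sqrt(2) + 4)*conj(-sqrt(2)) + 2*(4)*conj(0) + 2*(4 - 2*sqrt(2))*conj(sqrt(2)) + 4*(0)*conj(0) + 4*(0)*conj(0)]
      = (1/16)[(16) + (0) + (-8*sqrt(2) - 8) + (0) + (-8 + 8*sqrt(2)) + (0) + (0)] = 0/16 = 0
Dimension check: dim(rho) = sum (mult * dim) = 2*1 + 2*1 + 0*1 + 0*1 + 2*2 + 0*2 + 0*2 = 8 = chi_rho(e) = 8.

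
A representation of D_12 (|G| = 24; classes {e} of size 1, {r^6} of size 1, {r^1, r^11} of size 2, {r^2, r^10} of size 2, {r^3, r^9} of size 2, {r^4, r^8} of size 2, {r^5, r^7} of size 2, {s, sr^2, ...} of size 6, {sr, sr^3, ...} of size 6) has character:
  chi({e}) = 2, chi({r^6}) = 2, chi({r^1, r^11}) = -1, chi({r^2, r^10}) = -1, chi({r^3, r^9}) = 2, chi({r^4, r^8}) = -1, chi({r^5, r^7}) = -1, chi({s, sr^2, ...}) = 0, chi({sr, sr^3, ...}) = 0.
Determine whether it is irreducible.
Irreducible: <chi, chi> = 1.

Working: <chi, chi> = (1/|G|) sum_C |C| * |chi(C)|^2 = (1/24)[1*|2|^2 + 1*|2|^2 + 2*|-1|^2 + 2*|-1|^2 + 2*|2|^2 + 2*|-1|^2 + 2*|-1|^2 + 6*|0|^2 + 6*|0|^2]
  = (1/24)[(4) + (4) + (2) + (2) + (8) + (2) + (2) + (0) + (0)] = 24/24 = 1.
A character is irreducible iff <chi, chi> = 1, so this representation is irreducible.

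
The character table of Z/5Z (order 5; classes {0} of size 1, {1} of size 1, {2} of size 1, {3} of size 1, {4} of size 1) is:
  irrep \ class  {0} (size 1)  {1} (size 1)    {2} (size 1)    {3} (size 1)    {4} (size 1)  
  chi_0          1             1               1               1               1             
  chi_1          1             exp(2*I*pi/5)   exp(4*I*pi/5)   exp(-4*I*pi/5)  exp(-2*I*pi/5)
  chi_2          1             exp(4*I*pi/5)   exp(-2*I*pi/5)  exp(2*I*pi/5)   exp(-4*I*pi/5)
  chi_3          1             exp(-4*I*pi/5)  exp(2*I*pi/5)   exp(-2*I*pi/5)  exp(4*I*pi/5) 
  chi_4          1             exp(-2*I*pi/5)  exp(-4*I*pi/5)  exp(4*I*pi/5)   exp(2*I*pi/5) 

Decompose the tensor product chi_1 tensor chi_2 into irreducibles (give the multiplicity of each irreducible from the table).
chi_1 tensor chi_2 = chi_3 (all other irreducibles have multiplicity 0).

Reasoning: The character of a tensor product is the pointwise product (chi_1 * chi_2)(C) = chi_1(C) * chi_2(C):
  {0}: (1)*(1), {1}: (exp(2*I*pi/5))*(exp(4*I*pi/5)), {2}: (exp(4*I*pi/5))*(exp(-2*I*pi/5)), {3}: (exp(-4*I*pi/5))*(exp(2*I*pi/5)), {4}: (exp(-2*I*pi/5))*(exp(-4*I*pi/5))
so (chi_1 * chi_2) takes values
  {0} -> 1, {1} -> exp(-4*I*pi/5), {2} -> exp(2*I*pi/5), {3} -> exp(-2*I*pi/5), {4} -> exp(4*I*pi/5).
Now take the inner product of this character with each irreducible chi from the table, <chi_1*chi_2, chi> = (1/5) sum_C |C| (chi_1*chi_2)(C) conj(chi(C)):
  <chi_1*chi_2, chi_0> = (1/5)[1*(1)*conj(1) + 1*(exp(-4*I*pi/5))*conj(1) + 1*(exp(2*I*pi/5))*conj(1) + 1*(exp(-2*I*pi/5))*conj(1) + 1*(exp(4*I*pi/5))*conj(1)]
      = (1/5)[(1) + (exp(-4*I*pi/5)) + (exp(2*I*pi/5)) + (exp(-2*I*pi/5)) + (exp(4*I*pi/5))] = 0/5 = 0
  <chi_1*chi_2, chi_1> = (1/5)[1*(1)*conj(1) + 1*(exp(-4*I*pi/5))*conj(exp(2*I*pi/5)) + 1*(exp(2*I*pi/5))*conj(exp(4*I*pi/5)) + 1*(exp(-2*I*pi/5))*conj(exp(-4*I*pi/5)) + 1*(exp(4*I*pi/5))*conj(exp(-2*I*pi/5))]
      = (1/5)[(1) + (exp(4*I*pi/5)) + (exp(-2*I*pi/5)) + (exp(2*I*pi/5)) + (exp(-4*I*pi/5))] = 0/5 = 0
  <chi_1*chi_2, chi_2> = (1/5)[1*(1)*conj(1) + 1*(exp(-4*I*pi/5))*conj(exp(4*I*pi/5)) + 1*(exp(2*I*pi/5))*conj(exp(-2*I*pi/5)) + 1*(exp(-2*I*pi/5))*conj(exp(2*I*pi/5)) + 1*(exp(4*I*pi/5))*conj(exp(-4*I*pi/5))]
      = (1/5)[(1) + (exp(2*I*pi/5)) + (exp(4*I*pi/5)) + (exp(-4*I*pi/5)) + (exp(-2*I*pi/5))] = 0/5 = 0
  <chi_1*chi_2, chi_3> = (1/5)[1*(1)*conj(1) + 1*(exp(-4*I*pi/5))*conj(exp(-4*I*pi/5)) + 1*(exp(2*I*pi/5))*conj(exp(2*I*pi/5)) + 1*(exp(-2*I*pi/5))*conj(exp(-2*I*pi/5)) + 1*(exp(4*I*pi/5))*conj(exp(4*I*pi/5))]
      = (1/5)[(1) + (1) + (1) + (1) + (1)] = 5/5 = 1
  <chi_1*chi_2, chi_4> = (1/5)[1*(1)*conj(1) + 1*(exp(-4*I*pi/5))*conj(exp(-2*I*pi/5)) + 1*(exp(2*I*pi/5))*conj(exp(-4*I*pi/5)) + 1*(exp(-2*I*pi/5))*conj(exp(4*I*pi/5)) + 1*(exp(4*I*pi/5))*conj(exp(2*I*pi/5))]
      = (1/5)[(1) + (exp(-2*I*pi/5)) + (exp(-4*I*pi/5)) + (exp(4*I*pi/5)) + (exp(2*I*pi/5))] = 0/5 = 0
(Exp terms are combined using exp(i*s)*conj(exp(i*t)) = exp(i*(s-t)), and sums of them are collapsed using the identity that for every m > 1 the m distinct m-th roots of unity sum to 0, e.g. 1 + exp(2*I*pi/3) + exp(-2*I*pi/3) = 0.)
Hence the multiplicities are chi_3: 1. Dimension check: dim(chi_1)*dim(chi_2) = 1*1 = 1 and sum (mult * dim) = 1*1 = 1.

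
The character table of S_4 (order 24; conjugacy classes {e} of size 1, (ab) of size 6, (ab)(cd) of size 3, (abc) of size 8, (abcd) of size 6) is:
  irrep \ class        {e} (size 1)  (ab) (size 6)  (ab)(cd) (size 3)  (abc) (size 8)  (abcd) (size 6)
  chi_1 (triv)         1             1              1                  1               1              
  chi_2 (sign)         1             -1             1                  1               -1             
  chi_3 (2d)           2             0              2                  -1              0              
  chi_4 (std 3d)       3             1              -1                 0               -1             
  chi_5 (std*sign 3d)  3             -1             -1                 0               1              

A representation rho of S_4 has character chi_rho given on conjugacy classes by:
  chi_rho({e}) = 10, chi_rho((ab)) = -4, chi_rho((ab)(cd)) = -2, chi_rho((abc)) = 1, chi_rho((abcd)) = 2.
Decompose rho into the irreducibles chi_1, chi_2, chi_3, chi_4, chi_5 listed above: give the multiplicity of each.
Multiplicities: chi_1: 0, chi_2: 1, chi_3: 0, chi_4: 0, chi_5: 3.

Use <chi_rho, chi> = (1/|G|) sum_C |C| * chi_rho(C) * conj(chi(C)) with |G| = 24 for each irreducible chi in the table:
  <chi_rho, chi_1> = (1/24)[1*(10)*conj(1) + 6*(-4)*conj(1) + 3*(-2)*conj(1) + 8*(1)*conj(1) + 6*(2)*conj(1)]
      = (1/24)[(10) + (-24) + (-6) + (8) + (12)] = 0/24 = 0
  <chi_rho, chi_2> = (1/24)[1*(10)*conj(1) + 6*(-4)*conj(-1) + 3*(-2)*conj(1) + 8*(1)*conj(1) + 6*(2)*conj(-1)]
      = (1/24)[(10) + (24) + (-6) + (8) + (-12)] = 24/24 = 1
  <chi_rho, chi_3> = (1/24)[1*(10)*conj(2) + 6*(-4)*conj(0) + 3*(-2)*conj(2) + 8*(1)*conj(-1) + 6*(2)*conj(0)]
      = (1/24)[(20) + (0) + (-12) + (-8) + (0)] = 0/24 = 0
  <chi_rho, chi_4> = (1/24)[1*(10)*conj(3) + 6*(-4)*conj(1) + 3*(-2)*conj(-1) + 8*(1)*conj(0) + 6*(2)*conj(-1)]
      = (1/24)[(30) + (-24) + (6) + (0) + (-12)] = 0/24 = 0
  <chi_rho, chi_5> = (1/24)[1*(10)*conj(3) + 6*(-4)*conj(-1) + 3*(-2)*conj(-1) + 8*(1)*conj(0) + 6*(2)*conj(1)]
      = (1/24)[(30) + (24) + (6) + (0) + (12)] = 72/24 = 3
Dimension check: dim(rho) = sum (mult * dim) = 0*1 + 1*1 + 0*2 + 0*3 + 3*3 = 10 = chi_rho(e) = 10.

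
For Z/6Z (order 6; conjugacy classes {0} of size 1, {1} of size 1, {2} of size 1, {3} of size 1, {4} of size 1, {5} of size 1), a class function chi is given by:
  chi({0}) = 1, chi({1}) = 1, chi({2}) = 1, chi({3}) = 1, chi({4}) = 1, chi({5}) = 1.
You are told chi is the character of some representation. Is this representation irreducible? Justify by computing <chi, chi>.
Irreducible: <chi, chi> = 1.

Justification: <chi, chi> = (1/|G|) sum_C |C| * |chi(C)|^2 = (1/6)[1*|1|^2 + 1*|1|^2 + 1*|1|^2 + 1*|1|^2 + 1*|1|^2 + 1*|1|^2]
  = (1/6)[(1) + (1) + (1) + (1) + (1) + (1)] = 6/6 = 1.
(Exp terms are combined using exp(i*s)*conj(exp(i*t)) = exp(i*(s-t)), and sums of them are collapsed using the identity that for every m > 1 the m distinct m-th roots of unity sum to 0, e.g. 1 + exp(2*I*pi/3) + exp(-2*I*pi/3) = 0.)
A character is irreducible iff <chi, chi> = 1, so this representation is irreducible.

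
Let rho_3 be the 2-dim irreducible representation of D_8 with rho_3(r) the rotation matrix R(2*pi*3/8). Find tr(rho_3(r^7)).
chi_{rho_3}(r^7) = 2*cos(2*pi*3*7/8) = -sqrt(2)

Details: rho_3(r^7) is rotation by angle 2*pi*3*7/8, whose trace is 2*cos(2*pi*3*7/8) = -sqrt(2).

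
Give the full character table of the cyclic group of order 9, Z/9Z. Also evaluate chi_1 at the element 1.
Character table of Z/9Z (irreps indexed chi_0,...,chi_8 with chi_k(m) = zeta_9^(k*m), zeta_9 = exp(2*pi*i/9)):
  irrep \ class  {0} (size 1)  {1} (size 1)    {2} (size 1)    {3} (size 1)    {4} (size 1)    {5} (size 1)    {6} (size 1)    {7} (size 1)    {8} (size 1)  
  chi_0          1             1               1               1               1               1               1               1               1             
  chi_1          1             exp(2*I*pi/9)   exp(4*I*pi/9)   exp(2*I*pi/3)   exp(8*I*pi/9)   exp(-8*I*pi/9)  exp(-2*I*pi/3)  exp(-4*I*pi/9)  exp(-2*I*pi/9)
  chi_2          1             exp(4*I*pi/9)   exp(8*I*pi/9)   exp(-2*I*pi/3)  exp(-2*I*pi/9)  exp(2*I*pi/9)   exp(2*I*pi/3)   exp(-8*I*pi/9)  exp(-4*I*pi/9)
  chi_3          1             exp(2*I*pi/3)   exp(-2*I*pi/3)  1               exp(2*I*pi/3)   exp(-2*I*pi/3)  1               exp(2*I*pi/3)   exp(-2*I*pi/3)
  chi_4          1             exp(8*I*pi/9)   exp(-2*I*pi/9)  exp(2*I*pi/3)   exp(-4*I*pi/9)  exp(4*I*pi/9)   exp(-2*I*pi/3)  exp(2*I*pi/9)   exp(-8*I*pi/9)
  chi_5          1             exp(-8*I*pi/9)  exp(2*I*pi/9)   exp(-2*I*pi/3)  exp(4*I*pi/9)   exp(-4*I*pi/9)  exp(2*I*pi/3)   exp(-2*I*pi/9)  exp(8*I*pi/9) 
  chi_6          1             exp(-2*I*pi/3)  exp(2*I*pi/3)   1               exp(-2*I*pi/3)  exp(2*I*pi/3)   1               exp(-2*I*pi/3)  exp(2*I*pi/3) 
  chi_7          1             exp(-4*I*pi/9)  exp(-8*I*pi/9)  exp(2*I*pi/3)   exp(2*I*pi/9)   exp(-2*I*pi/9)  exp(-2*I*pi/3)  exp(8*I*pi/9)   exp(4*I*pi/9) 
  chi_8          1             exp(-2*I*pi/9)  exp(-4*I*pi/9)  exp(-2*I*pi/3)  exp(-8*I*pi/9)  exp(8*I*pi/9)   exp(2*I*pi/3)   exp(4*I*pi/9)   exp(2*I*pi/9) 

Spot check: chi_1(1) = zeta_9^(1*1) = zeta_9^1 = exp(2*I*pi/9).

Explanation: Z/9Z is abelian, so all 9 irreducible complex representations are 1-dimensional. They are given by chi_k(m) = zeta_9^(k*m) for k = 0,...,8. Row orthogonality: sum_m chi_k(m) conj(chi_l(m)) = 9 * [k = l].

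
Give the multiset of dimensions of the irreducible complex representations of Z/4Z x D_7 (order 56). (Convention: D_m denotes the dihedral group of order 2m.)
Dimensions: 1, 1, 1, 1, 1, 1, 1, 1, 2, 2, 2, 2, 2, 2, 2, 2, 2, 2, 2, 2

Argument: There are 20 irreducibles (= number of conjugacy classes). Their dimensions d_i satisfy sum d_i^2 = |G| = 56: 1 + 1 + 1 + 1 + 1 + 1 + 1 + 1 + 4 + 4 + 4 + 4 + 4 + 4 + 4 + 4 + 4 + 4 + 4 + 4 = 56. (For the product with Z/4Z: each of the 4 1-dim characters of Z/4Z tensors with each irrep of D_7, giving 4 copies of each D_7-dimension.)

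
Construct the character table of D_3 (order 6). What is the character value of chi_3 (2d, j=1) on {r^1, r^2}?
Conjugacy classes: {e} of size 1, {r^1, r^2} of size 2, {s, sr, ..., sr^2} of size 3.
Character table:
  irrep \ class              {e} (size 1)  {r^1, r^2} (size 2)  {s, sr, ..., sr^2} (size 3)
  chi_1 (triv)               1             1                    1                          
  chi_2 (sign: r->1, s->-1)  1             1                    -1                         
  chi_3 (2d, j=1)            2             -1                   0                          

Spot check: chi_3 (2d, j=1) on {r^1, r^2} = -1.

Justification: D_3 has order 2*3 = 6 with 3 conjugacy classes, hence 3 irreducibles. Sum of squared dims 1 + 1 + 4 = 6 = |G|. Linear characters come from the abelianisation; the 2-dimensional irreps have character r^k -> 2*cos(2*pi*j*k/3), reflections -> 0.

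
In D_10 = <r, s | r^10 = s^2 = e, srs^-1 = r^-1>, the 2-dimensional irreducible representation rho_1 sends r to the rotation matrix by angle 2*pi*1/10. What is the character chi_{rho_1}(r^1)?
chi_{rho_1}(r^1) = 2*cos(2*pi*1*1/10) = 1/2 + sqrt(5)/2

Details: rho_1(r^1) is rotation by angle 2*pi*1*1/10, whose trace is 2*cos(2*pi*1*1/10) = 1/2 + sqrt(5)/2.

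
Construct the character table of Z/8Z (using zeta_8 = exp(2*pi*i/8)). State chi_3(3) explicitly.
Character table of Z/8Z (irreps indexed chi_0,...,chi_7 with chi_k(m) = zeta_8^(k*m), zeta_8 = exp(2*pi*i/8)):
  irrep \ class  {0} (size 1)  {1} (size 1)    {2} (size 1)  {3} (size 1)    {4} (size 1)  {5} (size 1)    {6} (size 1)  {7} (size 1)  
  chi_0          1             1               1             1               1             1               1             1             
  chi_1          1             exp(I*pi/4)     I             exp(3*I*pi/4)   -1            exp(-3*I*pi/4)  -I            exp(-I*pi/4)  
  chi_2          1             I               -1            -I              1             I               -1            -I            
  chi_3          1             exp(3*I*pi/4)   -I            exp(I*pi/4)     -1            exp(-I*pi/4)    I             exp(-3*I*pi/4)
  chi_4          1             -1              1             -1              1             -1              1             -1            
  chi_5          1             exp(-3*I*pi/4)  I             exp(-I*pi/4)    -1            exp(I*pi/4)     -I            exp(3*I*pi/4) 
  chi_6          1             -I              -1            I               1             -I              -1            I             
  chi_7          1             exp(-I*pi/4)    -I            exp(-3*I*pi/4)  -1            exp(3*I*pi/4)   I             exp(I*pi/4)   

Spot check: chi_3(3) = zeta_8^(3*3) = zeta_8^9 = exp(I*pi/4).

Solution. Z/8Z is abelian, so all 8 irreducible complex representations are 1-dimensional. They are given by chi_k(m) = zeta_8^(k*m) for k = 0,...,7. Row orthogonality: sum_m chi_k(m) conj(chi_l(m)) = 8 * [k = l].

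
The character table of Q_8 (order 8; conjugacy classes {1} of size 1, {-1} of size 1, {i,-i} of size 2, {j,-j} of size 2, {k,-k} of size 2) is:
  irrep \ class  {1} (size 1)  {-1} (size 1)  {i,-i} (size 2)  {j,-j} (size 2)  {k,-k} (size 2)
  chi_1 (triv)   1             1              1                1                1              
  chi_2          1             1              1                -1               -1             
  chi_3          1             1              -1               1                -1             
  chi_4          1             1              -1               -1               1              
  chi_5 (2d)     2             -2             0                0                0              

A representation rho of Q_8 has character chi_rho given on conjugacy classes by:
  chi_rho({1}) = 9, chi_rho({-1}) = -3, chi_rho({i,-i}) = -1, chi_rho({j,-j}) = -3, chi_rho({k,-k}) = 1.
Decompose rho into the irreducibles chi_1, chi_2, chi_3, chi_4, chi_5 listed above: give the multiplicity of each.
Multiplicities: chi_1: 0, chi_2: 1, chi_3: 0, chi_4: 2, chi_5: 3.

Derivation: Use <chi_rho, chi> = (1/|G|) sum_C |C| * chi_rho(C) * conj(chi(C)) with |G| = 8 for each irreducible chi in the table:
  <chi_rho, chi_1> = (1/8)[1*(9)*conj(1) + 1*(-3)*conj(1) + 2*(-1)*conj(1) + 2*(-3)*conj(1) + 2*(1)*conj(1)]
      = (1/8)[(9) + (-3) + (-2) + (-6) + (2)] = 0/8 = 0
  <chi_rho, chi_2> = (1/8)[1*(9)*conj(1) + 1*(-3)*conj(1) + 2*(-1)*conj(1) + 2*(-3)*conj(-1) + 2*(1)*conj(-1)]
      = (1/8)[(9) + (-3) + (-2) + (6) + (-2)] = 8/8 = 1
  <chi_rho, chi_3> = (1/8)[1*(9)*conj(1) + 1*(-3)*conj(1) + 2*(-1)*conj(-1) + 2*(-3)*conj(1) + 2*(1)*conj(-1)]
      = (1/8)[(9) + (-3) + (2) + (-6) + (-2)] = 0/8 = 0
  <chi_rho, chi_4> = (1/8)[1*(9)*conj(1) + 1*(-3)*conj(1) + 2*(-1)*conj(-1) + 2*(-3)*conj(-1) + 2*(1)*conj(1)]
      = (1/8)[(9) + (-3) + (2) + (6) + (2)] = 16/8 = 2
  <chi_rho, chi_5> = (1/8)[1*(9)*conj(2) + 1*(-3)*conj(-2) + 2*(-1)*conj(0) + 2*(-3)*conj(0) + 2*(1)*conj(0)]
      = (1/8)[(18) + (6) + (0) + (0) + (0)] = 24/8 = 3
Dimension check: dim(rho) = sum (mult * dim) = 0*1 + 1*1 + 0*1 + 2*1 + 3*2 = 9 = chi_rho(e) = 9.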